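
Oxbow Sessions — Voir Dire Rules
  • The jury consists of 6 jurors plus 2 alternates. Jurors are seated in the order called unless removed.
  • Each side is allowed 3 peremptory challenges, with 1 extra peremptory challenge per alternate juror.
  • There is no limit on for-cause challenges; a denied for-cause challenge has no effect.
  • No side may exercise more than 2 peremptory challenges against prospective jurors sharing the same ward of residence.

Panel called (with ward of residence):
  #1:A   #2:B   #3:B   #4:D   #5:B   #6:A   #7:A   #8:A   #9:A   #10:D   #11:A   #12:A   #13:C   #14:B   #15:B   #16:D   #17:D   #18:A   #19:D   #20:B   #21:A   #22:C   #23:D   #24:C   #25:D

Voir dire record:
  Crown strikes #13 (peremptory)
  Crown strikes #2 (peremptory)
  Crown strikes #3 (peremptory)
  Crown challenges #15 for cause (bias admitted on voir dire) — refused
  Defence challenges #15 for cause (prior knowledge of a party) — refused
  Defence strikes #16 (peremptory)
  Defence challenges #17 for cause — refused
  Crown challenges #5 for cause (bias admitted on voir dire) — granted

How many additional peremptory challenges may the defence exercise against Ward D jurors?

1

Defence peremptories so far: #16 — 1 of 5 used, 4 left overall.
Against Ward D: #16 — 1 used; per-ward cap 2 leaves 1.
Binding limit: min(4, 1) = 1.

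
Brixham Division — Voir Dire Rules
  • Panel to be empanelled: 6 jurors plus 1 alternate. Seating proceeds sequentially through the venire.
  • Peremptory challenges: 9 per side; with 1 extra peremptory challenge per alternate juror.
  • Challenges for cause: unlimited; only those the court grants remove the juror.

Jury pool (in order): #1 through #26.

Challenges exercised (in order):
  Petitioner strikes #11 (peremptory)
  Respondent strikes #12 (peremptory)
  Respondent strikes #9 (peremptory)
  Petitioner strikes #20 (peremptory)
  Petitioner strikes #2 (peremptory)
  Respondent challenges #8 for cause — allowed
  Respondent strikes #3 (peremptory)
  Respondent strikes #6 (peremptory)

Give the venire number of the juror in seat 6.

Removed: #2, #3, #6, #8, #9, #11, #12, #20.
Filling seats in venire order through position 6: #1, #4, #5, #7, #10, #13.
So seat 6 is #13.

13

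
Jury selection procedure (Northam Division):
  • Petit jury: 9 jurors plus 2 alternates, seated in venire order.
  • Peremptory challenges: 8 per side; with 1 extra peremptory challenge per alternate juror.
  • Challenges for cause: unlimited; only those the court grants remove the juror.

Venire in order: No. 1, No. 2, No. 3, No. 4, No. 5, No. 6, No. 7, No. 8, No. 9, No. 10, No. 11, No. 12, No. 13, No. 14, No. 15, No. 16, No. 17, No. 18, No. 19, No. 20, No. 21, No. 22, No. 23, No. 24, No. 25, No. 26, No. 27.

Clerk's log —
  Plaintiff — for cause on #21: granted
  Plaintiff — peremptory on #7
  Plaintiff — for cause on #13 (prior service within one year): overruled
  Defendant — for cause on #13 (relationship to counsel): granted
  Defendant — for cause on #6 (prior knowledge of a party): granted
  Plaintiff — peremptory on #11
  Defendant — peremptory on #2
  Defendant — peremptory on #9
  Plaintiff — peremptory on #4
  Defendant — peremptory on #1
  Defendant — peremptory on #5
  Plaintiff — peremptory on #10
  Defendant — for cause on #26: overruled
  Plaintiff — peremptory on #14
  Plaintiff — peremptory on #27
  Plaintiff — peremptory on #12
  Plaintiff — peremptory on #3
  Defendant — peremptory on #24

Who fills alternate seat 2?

Removed: #1, #2, #3, #4, #5, #6, #7, #9, #10, #11, #12, #13, #14, #21, #24, #27. (#26 stays — for-cause denied.)
Seating in order: seats 1–9 → #8, #15, #16, #17, #18, #19, #20, #22, #23; alternates → #25, #26.
So alternate 2 is #26.

26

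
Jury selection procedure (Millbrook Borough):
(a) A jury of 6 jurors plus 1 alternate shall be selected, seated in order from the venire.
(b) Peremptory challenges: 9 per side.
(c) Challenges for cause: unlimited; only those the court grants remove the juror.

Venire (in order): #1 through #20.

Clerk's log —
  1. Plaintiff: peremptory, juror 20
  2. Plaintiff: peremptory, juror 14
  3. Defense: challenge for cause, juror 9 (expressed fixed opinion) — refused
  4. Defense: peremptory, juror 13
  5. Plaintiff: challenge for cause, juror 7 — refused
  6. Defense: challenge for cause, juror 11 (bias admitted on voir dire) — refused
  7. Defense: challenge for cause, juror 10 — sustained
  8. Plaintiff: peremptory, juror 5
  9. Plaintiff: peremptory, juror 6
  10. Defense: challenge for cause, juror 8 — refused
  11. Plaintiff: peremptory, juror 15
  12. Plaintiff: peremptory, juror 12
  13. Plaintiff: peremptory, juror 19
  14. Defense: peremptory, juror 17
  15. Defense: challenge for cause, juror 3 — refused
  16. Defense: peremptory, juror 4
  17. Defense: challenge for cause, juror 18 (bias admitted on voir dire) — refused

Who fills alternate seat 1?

11

Removed: #4, #5, #6, #10, #12, #13, #14, #15, #17, #19, #20. (#3, #7, #8, #9, #11, #18 stay — for-cause denied.)
Seating in order: seats 1–6 → #1, #2, #3, #7, #8, #9; alternates → #11.
So alternate 1 is #11.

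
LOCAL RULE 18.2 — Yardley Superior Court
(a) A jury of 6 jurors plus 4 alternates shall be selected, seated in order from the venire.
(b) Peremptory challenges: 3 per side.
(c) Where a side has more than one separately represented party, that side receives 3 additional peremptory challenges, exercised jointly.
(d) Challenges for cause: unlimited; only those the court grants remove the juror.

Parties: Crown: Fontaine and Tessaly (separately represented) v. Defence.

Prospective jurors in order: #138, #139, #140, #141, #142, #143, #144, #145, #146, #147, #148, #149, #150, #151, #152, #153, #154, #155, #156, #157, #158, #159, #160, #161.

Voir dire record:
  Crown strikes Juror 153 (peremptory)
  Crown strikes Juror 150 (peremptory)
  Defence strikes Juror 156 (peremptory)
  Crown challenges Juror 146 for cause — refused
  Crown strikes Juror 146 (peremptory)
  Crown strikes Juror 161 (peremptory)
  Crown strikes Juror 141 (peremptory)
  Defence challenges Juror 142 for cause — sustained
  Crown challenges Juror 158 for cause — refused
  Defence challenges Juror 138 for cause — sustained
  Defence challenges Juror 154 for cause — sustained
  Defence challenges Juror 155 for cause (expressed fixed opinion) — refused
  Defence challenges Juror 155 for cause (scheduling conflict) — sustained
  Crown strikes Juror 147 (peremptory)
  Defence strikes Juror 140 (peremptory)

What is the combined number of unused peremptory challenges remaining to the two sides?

1

Crown allotment: 3 base + 3 multi-party = 6. Defence allotment: 3.
Crown peremptories used: #153, #150, #146, #161, #141, #147 — 6 (for-cause on #146, #158 don't count).
Defence peremptories used: #156, #140 — 2 (for-cause on #142, #138, #154, #155, #155 don't count).
Remaining: (6 − 6) + (3 − 2) = 1.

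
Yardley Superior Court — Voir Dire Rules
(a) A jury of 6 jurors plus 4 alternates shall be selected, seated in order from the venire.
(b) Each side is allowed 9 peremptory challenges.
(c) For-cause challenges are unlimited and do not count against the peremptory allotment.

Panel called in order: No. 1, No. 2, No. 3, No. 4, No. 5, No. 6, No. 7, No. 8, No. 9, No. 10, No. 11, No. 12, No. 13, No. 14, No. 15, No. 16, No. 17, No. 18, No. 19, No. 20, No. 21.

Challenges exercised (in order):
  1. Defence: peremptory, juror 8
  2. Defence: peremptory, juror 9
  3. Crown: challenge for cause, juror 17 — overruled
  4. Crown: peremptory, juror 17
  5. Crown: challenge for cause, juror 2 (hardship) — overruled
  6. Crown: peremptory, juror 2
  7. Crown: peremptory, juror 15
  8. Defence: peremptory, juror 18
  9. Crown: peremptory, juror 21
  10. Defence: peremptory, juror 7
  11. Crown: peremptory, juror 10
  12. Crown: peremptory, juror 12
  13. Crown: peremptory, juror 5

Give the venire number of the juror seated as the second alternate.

16

Removed: #2, #5, #7, #8, #9, #10, #12, #15, #17, #18, #21.
Seating in order: seats 1–6 → #1, #3, #4, #6, #11, #13; alternates → #14, #16, #19, #20.
So alternate 2 is #16.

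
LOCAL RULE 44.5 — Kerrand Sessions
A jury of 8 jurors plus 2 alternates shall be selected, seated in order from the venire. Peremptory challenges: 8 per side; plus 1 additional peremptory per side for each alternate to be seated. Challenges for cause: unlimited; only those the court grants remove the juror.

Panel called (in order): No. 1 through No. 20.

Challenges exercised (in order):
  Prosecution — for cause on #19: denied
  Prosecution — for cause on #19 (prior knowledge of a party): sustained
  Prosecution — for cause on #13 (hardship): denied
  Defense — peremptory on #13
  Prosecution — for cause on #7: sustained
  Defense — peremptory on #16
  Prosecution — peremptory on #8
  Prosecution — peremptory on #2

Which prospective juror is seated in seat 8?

11

Removed: #2, #7, #8, #13, #16, #19.
Seating in order: seats 1–8 → #1, #3, #4, #5, #6, #9, #10, #11; alternates → #12, #14.
So seat 8 is #11.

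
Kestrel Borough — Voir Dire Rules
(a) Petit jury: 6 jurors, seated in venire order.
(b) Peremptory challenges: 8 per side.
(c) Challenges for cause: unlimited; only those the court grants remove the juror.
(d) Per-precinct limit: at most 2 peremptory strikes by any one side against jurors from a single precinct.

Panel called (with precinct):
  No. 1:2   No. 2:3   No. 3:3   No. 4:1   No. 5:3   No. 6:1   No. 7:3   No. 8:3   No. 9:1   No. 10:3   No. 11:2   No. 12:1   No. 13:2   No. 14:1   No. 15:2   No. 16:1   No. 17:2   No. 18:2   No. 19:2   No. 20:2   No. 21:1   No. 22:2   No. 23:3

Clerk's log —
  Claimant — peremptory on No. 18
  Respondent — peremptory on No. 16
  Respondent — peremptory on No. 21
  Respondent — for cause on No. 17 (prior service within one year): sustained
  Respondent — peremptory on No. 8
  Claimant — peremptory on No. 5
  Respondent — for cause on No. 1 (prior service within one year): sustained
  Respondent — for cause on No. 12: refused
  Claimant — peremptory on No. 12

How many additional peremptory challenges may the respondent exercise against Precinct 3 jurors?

1

Respondent peremptories so far: #16, #21, #8 — 3 of 8 used, 5 left overall.
Against Precinct 3: #8 — 1 used; per-precinct cap 2 leaves 1.
Binding limit: min(5, 1) = 1.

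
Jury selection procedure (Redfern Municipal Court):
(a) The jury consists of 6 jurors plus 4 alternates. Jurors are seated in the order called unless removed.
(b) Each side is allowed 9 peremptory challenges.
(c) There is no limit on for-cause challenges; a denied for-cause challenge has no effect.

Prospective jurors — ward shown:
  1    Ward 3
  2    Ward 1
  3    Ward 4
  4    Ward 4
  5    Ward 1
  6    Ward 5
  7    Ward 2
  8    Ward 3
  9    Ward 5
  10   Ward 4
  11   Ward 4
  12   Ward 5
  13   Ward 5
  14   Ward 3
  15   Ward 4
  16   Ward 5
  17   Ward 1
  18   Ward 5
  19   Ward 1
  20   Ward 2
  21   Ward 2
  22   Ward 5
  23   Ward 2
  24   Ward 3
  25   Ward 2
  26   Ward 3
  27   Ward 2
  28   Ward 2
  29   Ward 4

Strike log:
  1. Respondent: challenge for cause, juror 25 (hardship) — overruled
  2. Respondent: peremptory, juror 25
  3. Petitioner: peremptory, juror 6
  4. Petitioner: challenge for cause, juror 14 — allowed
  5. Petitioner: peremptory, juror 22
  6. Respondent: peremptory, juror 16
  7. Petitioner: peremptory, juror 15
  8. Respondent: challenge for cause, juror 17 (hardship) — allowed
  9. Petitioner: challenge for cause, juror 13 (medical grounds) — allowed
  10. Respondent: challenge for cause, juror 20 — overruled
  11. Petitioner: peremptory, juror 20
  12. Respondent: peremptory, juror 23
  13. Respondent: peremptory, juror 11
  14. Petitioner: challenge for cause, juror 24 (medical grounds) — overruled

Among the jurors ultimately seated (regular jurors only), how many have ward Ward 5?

0

Removed: #6, #11, #13, #14, #15, #16, #17, #20, #22, #23, #25.
Seated jurors 1–6: #1, #2, #3, #4, #5, #7 (alternates #8, #9, #10, #12 not counted).
None of those are in Ward 5 → 0.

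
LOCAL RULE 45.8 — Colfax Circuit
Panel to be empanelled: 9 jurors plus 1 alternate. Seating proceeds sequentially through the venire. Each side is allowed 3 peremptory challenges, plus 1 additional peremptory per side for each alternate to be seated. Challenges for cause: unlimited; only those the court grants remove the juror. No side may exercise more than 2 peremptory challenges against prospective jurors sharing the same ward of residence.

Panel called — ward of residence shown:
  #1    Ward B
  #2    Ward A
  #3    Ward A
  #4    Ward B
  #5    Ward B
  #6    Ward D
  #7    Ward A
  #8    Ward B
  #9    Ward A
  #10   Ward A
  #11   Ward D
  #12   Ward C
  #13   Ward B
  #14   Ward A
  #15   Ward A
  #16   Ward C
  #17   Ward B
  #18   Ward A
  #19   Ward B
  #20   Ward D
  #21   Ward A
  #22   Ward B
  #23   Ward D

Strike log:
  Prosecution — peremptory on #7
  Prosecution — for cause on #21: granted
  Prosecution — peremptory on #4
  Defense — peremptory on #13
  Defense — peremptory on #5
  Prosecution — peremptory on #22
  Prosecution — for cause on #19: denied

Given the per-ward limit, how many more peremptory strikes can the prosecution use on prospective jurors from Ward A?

1

Prosecution peremptories so far: #7, #4, #22 — 3 of 4 used, 1 left overall.
Against Ward A: #7 — 1 used; per-ward cap 2 leaves 1.
Binding limit: min(1, 1) = 1.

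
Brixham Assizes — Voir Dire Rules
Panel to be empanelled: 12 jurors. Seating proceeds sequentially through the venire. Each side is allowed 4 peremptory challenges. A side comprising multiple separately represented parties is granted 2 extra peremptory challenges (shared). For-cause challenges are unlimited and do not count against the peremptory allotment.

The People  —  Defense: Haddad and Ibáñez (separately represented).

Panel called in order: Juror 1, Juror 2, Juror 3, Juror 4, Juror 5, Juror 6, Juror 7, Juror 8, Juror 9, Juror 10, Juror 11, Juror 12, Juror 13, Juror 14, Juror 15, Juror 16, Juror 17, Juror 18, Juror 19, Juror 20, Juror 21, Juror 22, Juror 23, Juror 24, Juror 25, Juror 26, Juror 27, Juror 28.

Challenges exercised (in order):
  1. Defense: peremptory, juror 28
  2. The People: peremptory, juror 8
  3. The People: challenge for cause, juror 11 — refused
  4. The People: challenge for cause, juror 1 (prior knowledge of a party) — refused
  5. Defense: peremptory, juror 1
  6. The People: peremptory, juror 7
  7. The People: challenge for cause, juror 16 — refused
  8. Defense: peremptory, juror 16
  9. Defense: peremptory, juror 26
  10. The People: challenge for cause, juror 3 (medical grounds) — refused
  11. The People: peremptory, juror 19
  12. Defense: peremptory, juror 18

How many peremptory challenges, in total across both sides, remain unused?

The People allotment: 4. Defense allotment: 4 base + 2 multi-party = 6.
The People peremptories used: #8, #7, #19 — 3 (for-cause on #11, #1, #16, #3 don't count).
Defense peremptories used: #28, #1, #16, #26, #18 — 5.
Remaining: (4 − 3) + (6 − 5) = 2.

2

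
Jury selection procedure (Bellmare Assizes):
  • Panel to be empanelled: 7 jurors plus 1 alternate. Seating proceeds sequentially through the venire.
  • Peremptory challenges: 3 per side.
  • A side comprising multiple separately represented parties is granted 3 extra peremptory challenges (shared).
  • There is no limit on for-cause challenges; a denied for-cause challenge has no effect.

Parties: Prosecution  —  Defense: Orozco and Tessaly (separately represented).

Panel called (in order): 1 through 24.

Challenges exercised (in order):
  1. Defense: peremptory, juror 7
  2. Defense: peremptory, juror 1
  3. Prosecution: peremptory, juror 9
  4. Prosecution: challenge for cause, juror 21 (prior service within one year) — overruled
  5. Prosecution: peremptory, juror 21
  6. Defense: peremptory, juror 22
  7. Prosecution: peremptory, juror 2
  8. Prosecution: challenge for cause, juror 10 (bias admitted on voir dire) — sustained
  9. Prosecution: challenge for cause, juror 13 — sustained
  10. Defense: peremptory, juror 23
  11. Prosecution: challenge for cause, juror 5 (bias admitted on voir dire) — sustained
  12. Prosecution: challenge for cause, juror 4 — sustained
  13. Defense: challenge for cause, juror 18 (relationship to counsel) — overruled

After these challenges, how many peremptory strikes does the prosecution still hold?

Prosecution allotment: 3.
Prosecution peremptories used: #9, #21, #2 — 3 (for-cause on #21, #10, #13, #5, #4 don't count).
Remaining: 3 − 3 = 0.

0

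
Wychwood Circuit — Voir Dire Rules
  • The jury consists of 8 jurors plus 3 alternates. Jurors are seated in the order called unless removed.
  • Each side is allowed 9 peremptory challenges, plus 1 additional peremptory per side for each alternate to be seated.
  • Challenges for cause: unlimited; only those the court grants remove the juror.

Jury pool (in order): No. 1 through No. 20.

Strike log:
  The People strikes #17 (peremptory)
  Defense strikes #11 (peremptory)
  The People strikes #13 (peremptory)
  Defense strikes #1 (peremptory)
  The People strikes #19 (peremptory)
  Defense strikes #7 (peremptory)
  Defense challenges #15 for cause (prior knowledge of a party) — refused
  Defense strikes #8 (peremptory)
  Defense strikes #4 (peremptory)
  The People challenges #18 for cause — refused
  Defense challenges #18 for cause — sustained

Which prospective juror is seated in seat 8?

14

Removed: #1, #4, #7, #8, #11, #13, #17, #18, #19. (#15 stays — for-cause denied.)
Filling seats in venire order through position 8: #2, #3, #5, #6, #9, #10, #12, #14.
So seat 8 is #14.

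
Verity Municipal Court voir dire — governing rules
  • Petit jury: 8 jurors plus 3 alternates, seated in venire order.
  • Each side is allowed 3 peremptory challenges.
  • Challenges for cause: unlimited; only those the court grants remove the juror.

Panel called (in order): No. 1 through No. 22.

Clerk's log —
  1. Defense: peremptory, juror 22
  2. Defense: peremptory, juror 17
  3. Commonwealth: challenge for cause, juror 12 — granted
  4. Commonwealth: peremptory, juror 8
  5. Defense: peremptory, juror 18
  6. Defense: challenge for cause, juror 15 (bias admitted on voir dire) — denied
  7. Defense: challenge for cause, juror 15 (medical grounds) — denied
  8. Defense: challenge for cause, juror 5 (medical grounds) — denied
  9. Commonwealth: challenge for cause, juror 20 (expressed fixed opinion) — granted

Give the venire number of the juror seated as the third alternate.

13

Removed: #8, #12, #17, #18, #20, #22. (#5, #15 stay — for-cause denied.)
Seating in order: seats 1–8 → #1, #2, #3, #4, #5, #6, #7, #9; alternates → #10, #11, #13.
So alternate 3 is #13.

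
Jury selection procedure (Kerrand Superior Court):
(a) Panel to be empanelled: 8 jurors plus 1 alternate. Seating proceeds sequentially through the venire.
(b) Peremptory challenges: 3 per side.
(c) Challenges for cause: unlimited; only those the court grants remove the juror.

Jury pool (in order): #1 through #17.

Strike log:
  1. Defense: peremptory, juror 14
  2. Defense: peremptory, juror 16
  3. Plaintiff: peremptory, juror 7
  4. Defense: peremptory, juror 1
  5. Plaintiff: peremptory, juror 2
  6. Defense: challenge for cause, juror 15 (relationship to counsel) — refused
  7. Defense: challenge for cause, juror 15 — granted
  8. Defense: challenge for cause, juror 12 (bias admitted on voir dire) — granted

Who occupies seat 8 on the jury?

11

Removed: #1, #2, #7, #12, #14, #15, #16.
Filling seats in venire order through position 8: #3, #4, #5, #6, #8, #9, #10, #11.
So seat 8 is #11.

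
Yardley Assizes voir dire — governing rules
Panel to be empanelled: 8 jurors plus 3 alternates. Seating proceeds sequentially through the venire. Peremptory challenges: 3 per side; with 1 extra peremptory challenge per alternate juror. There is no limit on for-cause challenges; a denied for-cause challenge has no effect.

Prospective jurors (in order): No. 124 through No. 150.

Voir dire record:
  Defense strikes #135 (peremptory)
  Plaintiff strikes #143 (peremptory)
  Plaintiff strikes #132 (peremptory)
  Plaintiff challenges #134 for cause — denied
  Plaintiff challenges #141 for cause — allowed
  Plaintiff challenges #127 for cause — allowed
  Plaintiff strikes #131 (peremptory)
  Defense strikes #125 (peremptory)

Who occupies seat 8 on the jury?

136

Removed: #125, #127, #131, #132, #135, #141, #143. (#134 stays — for-cause denied.)
Filling seats in venire order through position 8: #124, #126, #128, #129, #130, #133, #134, #136.
So seat 8 is #136.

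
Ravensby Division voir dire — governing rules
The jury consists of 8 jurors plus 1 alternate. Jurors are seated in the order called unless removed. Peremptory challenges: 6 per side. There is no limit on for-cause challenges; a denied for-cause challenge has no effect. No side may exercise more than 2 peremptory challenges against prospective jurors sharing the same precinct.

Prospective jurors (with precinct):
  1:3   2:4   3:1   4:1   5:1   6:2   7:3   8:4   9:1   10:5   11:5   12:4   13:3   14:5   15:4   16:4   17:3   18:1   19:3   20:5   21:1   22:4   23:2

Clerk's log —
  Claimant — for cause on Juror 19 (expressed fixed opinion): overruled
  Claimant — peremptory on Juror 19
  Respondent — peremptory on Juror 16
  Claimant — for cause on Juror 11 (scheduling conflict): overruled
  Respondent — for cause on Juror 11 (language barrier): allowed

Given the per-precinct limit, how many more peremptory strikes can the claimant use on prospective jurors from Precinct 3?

Claimant peremptories so far: #19 — 1 of 6 used, 5 left overall.
Against Precinct 3: #19 — 1 used; per-precinct cap 2 leaves 1.
Binding limit: min(5, 1) = 1.

1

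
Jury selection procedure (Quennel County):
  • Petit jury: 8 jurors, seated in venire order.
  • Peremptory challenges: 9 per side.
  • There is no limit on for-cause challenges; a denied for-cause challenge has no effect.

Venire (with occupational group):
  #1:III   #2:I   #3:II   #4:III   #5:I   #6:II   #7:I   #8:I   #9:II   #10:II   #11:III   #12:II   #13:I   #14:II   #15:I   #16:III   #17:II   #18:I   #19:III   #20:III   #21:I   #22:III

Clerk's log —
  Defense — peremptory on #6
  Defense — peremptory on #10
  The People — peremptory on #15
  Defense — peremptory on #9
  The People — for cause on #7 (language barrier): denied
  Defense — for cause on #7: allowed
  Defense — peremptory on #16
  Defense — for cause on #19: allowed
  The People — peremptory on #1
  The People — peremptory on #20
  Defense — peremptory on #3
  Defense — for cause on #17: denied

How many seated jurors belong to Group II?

Removed: #1, #3, #6, #7, #9, #10, #15, #16, #19, #20.
Seated jurors 1–8: #2, #4, #5, #8, #11, #12, #13, #14.
Of those, in Group II: #12, #14 → 2.

2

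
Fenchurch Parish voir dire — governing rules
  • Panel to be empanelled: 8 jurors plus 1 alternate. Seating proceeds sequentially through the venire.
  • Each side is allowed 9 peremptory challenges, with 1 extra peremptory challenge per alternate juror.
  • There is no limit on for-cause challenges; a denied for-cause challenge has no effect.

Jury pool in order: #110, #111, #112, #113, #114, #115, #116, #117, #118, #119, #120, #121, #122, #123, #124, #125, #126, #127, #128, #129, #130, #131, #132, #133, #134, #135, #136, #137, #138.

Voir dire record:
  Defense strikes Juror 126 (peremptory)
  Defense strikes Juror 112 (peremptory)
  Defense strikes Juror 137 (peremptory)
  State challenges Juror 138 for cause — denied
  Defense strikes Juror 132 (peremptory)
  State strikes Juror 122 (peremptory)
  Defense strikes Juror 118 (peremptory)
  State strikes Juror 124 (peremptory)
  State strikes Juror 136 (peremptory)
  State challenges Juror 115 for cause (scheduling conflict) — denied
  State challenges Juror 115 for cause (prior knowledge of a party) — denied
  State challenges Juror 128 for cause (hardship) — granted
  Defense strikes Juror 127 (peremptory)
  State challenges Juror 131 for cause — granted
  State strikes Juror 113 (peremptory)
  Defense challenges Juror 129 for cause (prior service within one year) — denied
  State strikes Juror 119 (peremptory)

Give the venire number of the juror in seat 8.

121

Removed: #112, #113, #118, #119, #122, #124, #126, #127, #128, #131, #132, #136, #137. (#115, #129, #138 stay — for-cause denied.)
Filling seats in venire order through position 8: #110, #111, #114, #115, #116, #117, #120, #121.
So seat 8 is #121.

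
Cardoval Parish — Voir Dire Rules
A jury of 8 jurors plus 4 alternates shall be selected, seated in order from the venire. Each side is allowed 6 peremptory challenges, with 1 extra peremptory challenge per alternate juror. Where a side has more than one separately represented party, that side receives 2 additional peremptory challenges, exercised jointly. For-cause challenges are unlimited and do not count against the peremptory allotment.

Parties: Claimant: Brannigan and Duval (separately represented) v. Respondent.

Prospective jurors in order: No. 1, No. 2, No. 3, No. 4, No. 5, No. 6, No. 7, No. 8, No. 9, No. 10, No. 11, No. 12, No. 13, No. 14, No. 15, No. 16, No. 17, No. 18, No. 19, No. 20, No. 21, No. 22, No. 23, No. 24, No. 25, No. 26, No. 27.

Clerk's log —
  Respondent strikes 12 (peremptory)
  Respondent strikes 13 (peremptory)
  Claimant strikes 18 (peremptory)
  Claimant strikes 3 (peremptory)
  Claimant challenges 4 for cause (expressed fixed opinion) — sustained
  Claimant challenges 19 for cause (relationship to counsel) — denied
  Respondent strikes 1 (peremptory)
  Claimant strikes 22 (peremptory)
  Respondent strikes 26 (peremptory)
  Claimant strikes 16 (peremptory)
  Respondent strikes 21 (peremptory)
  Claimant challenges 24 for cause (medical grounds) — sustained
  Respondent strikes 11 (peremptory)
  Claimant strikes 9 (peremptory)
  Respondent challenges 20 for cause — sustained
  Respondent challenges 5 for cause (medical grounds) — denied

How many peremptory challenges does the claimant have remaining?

Claimant allotment: 6 base + 1 × 4 alternates + 2 multi-party = 12.
Claimant peremptories used: #18, #3, #22, #16, #9 — 5 (for-cause on #4, #19, #24 don't count).
Remaining: 12 − 5 = 7.

7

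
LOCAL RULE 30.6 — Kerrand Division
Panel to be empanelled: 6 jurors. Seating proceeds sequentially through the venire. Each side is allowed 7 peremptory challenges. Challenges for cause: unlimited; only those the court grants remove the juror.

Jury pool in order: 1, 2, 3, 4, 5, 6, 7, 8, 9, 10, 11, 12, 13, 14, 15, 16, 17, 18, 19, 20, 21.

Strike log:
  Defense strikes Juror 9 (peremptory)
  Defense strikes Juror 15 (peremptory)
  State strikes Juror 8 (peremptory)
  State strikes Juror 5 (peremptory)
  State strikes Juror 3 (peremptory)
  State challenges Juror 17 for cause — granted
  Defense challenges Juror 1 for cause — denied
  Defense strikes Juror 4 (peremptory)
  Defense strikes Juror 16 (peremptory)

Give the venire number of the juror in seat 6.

Removed: #3, #4, #5, #8, #9, #15, #16, #17. (#1 stays — for-cause denied.)
Seating in order: seats 1–6 → #1, #2, #6, #7, #10, #11.
So seat 6 is #11.

11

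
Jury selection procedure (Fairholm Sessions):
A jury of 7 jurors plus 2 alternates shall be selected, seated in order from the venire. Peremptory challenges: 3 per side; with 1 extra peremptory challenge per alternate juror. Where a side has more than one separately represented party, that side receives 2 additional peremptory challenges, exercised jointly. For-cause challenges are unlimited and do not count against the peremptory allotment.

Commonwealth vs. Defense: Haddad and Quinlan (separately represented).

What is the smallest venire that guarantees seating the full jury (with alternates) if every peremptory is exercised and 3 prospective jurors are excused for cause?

24

Seats to fill: 7 + 2 alternates = 9.
Peremptories — Commonwealth: 3 + 1×2 = 5; Defense: 3 + 1×2 + 2 = 7; total 12.
For-cause removals: 3.
Minimum venire: 9 + 12 + 3 = 24.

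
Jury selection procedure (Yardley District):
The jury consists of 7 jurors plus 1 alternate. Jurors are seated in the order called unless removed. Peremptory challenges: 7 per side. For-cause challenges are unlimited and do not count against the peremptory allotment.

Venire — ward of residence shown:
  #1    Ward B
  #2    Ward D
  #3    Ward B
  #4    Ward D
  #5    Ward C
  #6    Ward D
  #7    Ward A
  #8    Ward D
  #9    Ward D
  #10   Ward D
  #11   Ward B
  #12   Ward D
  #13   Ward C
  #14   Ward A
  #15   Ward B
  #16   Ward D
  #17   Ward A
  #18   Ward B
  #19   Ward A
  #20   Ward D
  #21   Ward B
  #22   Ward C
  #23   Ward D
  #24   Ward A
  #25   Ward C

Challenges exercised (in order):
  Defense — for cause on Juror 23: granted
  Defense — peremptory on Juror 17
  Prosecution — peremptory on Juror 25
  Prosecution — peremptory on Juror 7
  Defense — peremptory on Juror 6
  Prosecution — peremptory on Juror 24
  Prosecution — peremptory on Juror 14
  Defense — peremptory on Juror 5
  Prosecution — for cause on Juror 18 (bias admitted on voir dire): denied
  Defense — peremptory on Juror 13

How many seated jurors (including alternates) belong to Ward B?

3

Removed: #5, #6, #7, #13, #14, #17, #23, #24, #25.
Seated (8 incl. alternates): #1, #2, #3, #4, #8, #9, #10, #11.
Of those, in Ward B: #1, #3, #11 → 3.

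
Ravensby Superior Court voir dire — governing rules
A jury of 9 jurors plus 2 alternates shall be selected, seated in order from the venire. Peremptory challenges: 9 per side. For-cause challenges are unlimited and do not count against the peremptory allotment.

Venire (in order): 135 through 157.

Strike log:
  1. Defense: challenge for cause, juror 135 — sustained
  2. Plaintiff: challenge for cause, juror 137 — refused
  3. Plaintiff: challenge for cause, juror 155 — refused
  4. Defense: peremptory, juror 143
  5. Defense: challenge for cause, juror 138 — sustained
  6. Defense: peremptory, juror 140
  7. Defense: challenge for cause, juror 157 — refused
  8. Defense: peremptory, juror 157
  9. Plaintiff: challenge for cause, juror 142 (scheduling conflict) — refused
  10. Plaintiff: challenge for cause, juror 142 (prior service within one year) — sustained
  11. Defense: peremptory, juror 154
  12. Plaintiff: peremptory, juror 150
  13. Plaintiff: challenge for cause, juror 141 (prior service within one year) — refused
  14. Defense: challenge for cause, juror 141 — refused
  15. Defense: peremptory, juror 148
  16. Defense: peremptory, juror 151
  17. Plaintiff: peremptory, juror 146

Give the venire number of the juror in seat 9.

152

Removed: #135, #138, #140, #142, #143, #146, #148, #150, #151, #154, #157. (#137, #141, #155 stay — for-cause denied.)
Filling seats in venire order through position 9: #136, #137, #139, #141, #144, #145, #147, #149, #152.
So seat 9 is #152.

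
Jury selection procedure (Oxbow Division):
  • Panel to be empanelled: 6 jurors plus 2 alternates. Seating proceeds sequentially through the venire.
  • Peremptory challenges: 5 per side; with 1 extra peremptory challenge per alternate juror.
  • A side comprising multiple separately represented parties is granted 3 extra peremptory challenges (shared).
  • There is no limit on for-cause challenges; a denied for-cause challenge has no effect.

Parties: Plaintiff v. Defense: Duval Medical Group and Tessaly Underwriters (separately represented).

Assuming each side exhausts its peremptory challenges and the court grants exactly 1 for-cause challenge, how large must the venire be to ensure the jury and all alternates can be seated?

26

Seats to fill: 6 + 2 alternates = 8.
Peremptories — Plaintiff: 5 + 1×2 = 7; Defense: 5 + 1×2 + 3 = 10; total 17.
For-cause removals: 1.
Minimum venire: 8 + 17 + 1 = 26.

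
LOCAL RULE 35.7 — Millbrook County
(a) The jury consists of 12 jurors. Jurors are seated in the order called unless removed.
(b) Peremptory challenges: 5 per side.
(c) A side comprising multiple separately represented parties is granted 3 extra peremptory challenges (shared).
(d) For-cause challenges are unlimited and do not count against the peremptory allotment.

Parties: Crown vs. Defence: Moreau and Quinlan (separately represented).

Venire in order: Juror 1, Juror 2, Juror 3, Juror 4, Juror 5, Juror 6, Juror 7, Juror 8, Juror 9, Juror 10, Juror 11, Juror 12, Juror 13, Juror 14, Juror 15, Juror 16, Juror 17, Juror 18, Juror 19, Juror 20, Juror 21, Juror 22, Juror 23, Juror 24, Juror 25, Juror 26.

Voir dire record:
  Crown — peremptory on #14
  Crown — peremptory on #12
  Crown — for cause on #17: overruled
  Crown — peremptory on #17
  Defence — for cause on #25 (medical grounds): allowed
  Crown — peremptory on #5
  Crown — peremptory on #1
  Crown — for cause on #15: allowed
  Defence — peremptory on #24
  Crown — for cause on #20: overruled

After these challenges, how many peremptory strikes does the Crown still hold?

0

Crown allotment: 5.
Crown peremptories used: #14, #12, #17, #5, #1 — 5 (for-cause on #17, #15, #20 don't count).
Remaining: 5 − 5 = 0.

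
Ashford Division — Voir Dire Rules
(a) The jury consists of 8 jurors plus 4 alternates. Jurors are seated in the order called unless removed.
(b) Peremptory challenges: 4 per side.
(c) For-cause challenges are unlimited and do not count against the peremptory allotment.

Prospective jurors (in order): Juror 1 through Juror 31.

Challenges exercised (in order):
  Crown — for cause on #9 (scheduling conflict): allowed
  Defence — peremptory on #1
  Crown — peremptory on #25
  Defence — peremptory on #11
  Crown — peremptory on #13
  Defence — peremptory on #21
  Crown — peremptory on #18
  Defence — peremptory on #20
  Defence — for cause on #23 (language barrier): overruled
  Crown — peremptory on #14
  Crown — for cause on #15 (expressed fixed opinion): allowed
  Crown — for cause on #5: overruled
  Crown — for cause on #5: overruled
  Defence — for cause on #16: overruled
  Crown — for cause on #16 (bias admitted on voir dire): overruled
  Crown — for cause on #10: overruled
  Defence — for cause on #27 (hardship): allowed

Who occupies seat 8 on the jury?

Removed: #1, #9, #11, #13, #14, #15, #18, #20, #21, #25, #27. (#5, #10, #16, #23 stay — for-cause denied.)
Seating in order: seats 1–8 → #2, #3, #4, #5, #6, #7, #8, #10; alternates → #12, #16, #17, #19.
So seat 8 is #10.

10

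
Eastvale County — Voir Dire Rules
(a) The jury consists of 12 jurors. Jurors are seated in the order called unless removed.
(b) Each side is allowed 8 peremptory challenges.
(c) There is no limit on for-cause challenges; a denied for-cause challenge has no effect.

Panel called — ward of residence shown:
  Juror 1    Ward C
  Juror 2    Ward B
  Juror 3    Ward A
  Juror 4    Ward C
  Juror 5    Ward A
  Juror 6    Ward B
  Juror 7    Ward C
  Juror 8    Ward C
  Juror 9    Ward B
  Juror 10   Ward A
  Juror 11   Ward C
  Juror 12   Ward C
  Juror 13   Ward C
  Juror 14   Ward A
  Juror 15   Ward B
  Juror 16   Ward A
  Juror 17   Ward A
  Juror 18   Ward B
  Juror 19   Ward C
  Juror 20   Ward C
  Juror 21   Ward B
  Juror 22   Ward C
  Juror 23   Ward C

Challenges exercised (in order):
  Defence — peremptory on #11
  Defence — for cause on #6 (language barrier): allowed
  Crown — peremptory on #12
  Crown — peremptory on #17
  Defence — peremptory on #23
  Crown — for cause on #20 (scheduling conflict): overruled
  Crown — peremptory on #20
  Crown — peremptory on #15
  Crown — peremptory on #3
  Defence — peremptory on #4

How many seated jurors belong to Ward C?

Removed: #3, #4, #6, #11, #12, #15, #17, #20, #23.
Seated jurors 1–12: #1, #2, #5, #7, #8, #9, #10, #13, #14, #16, #18, #19.
Of those, in Ward C: #1, #7, #8, #13, #19 → 5.

5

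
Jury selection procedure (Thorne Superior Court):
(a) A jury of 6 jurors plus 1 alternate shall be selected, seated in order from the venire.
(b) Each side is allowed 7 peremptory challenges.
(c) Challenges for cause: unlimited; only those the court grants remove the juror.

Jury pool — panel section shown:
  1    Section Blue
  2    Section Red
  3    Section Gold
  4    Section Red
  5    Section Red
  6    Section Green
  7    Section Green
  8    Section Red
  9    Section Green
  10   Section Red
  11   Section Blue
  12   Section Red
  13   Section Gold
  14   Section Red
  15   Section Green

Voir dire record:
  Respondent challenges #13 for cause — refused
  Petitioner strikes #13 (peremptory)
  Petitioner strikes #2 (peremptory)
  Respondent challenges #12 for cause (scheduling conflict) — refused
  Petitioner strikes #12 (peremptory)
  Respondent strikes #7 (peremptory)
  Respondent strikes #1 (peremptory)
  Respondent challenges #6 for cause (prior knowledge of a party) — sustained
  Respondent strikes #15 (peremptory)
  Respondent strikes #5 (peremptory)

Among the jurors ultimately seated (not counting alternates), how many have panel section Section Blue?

1

Removed: #1, #2, #5, #6, #7, #12, #13, #15.
Seated jurors 1–6: #3, #4, #8, #9, #10, #11 (alternates #14 not counted).
Of those, in Section Blue: #11 → 1.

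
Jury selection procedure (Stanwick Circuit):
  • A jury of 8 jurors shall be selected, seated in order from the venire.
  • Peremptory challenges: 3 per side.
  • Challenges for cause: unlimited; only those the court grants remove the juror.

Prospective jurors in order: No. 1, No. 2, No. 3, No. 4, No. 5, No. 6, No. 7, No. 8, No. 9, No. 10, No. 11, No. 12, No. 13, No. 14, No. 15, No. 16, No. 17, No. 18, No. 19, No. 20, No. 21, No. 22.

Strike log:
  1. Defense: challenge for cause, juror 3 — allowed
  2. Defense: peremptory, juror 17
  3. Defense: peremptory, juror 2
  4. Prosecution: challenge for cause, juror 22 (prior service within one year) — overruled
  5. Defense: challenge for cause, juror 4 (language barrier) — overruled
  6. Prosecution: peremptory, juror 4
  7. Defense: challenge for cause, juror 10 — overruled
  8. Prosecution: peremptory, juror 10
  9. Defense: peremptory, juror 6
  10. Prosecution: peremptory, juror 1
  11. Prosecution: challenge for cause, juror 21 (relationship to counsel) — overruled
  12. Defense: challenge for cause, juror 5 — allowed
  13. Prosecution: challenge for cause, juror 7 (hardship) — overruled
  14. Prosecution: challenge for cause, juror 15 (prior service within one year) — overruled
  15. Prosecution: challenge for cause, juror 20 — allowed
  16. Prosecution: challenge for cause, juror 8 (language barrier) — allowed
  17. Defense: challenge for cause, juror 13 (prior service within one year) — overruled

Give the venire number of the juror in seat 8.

16

Removed: #1, #2, #3, #4, #5, #6, #8, #10, #17, #20. (#7, #13, #15, #21, #22 stay — for-cause denied.)
Seating in order: seats 1–8 → #7, #9, #11, #12, #13, #14, #15, #16.
So seat 8 is #16.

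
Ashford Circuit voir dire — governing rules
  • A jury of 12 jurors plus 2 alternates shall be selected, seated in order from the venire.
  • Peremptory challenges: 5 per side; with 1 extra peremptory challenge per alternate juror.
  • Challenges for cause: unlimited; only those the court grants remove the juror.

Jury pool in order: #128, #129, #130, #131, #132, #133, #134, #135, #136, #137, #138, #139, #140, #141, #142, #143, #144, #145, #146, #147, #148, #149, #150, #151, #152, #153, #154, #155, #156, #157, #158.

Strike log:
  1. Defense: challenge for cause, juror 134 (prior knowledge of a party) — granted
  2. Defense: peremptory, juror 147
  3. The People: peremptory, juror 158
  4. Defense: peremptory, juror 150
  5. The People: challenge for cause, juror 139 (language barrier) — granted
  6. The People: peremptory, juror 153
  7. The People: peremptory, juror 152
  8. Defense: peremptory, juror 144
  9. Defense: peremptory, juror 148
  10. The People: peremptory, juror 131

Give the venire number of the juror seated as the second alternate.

145

Removed: #131, #134, #139, #144, #147, #148, #150, #152, #153, #158.
Filling seats in venire order through position 14: #128, #129, #130, #132, #133, #135, #136, #137, #138, #140, #141, #142, #143, #145.
So alternate 2 is #145.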